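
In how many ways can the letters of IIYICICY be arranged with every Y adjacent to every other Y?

105

Treat the 2 copies of Y as a single block. The multiset to arrange is then {YY, C, C, I, I, I, I}, 7 items in all.
That gives (7)!/(4!·2!) = 105 arrangements.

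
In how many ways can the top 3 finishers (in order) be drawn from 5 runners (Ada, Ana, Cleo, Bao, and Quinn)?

There are 5 choices for 1st place, 4 for 2nd, and 3 for 3rd.
That gives 5 × 4 × 3 = 60.

60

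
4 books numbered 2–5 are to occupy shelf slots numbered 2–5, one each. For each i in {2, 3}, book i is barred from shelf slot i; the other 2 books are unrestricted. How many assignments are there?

Let Aᵢ (for i ∈ {2, 3}) be the placements that put book i in its forbidden shelf slot. Any j of these fix j positions, leaving (4−j)! ways to fill the rest, and there are C(2,j) ways to pick which j.
By inclusion–exclusion, the number of valid placements is Σ_{j=0}^{2} (−1)^j C(2,j)·(4−j)!.
Computing: 24 − 12 + 2 = 14.

14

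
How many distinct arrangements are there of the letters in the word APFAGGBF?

5040

Letter multiplicities in APFAGGBF: A×2, B×1, F×2, G×2, P×1.
The number of distinct arrangements is 8!/(2!·2!·2!) = 40320/8 = 5040.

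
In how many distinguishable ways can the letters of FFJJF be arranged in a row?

10

The 5 letters of FFJJF have repeats: F appearing 3 times and J appearing twice.
So there are 5! / (3!·2!) = 10 distinguishable arrangements.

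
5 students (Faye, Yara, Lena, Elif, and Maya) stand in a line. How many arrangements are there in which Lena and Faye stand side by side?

Treat {Lena, Faye} as a single unit. There are 4 units to order, and the pair itself can be ordered 2 ways.
So the count is 2·(4)! = 48.

48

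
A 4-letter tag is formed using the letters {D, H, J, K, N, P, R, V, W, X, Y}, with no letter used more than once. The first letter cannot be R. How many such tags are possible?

The first letter has 11−1 = 10 choices (anything except R).
The remaining 3 letters are filled from the other 10 symbols without repetition: 10 × 9 × 8 = 720.
Total: 10 × 720 = 7200.

7200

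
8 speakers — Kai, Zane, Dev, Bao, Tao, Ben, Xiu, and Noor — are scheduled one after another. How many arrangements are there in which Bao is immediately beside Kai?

10080

Glue Bao and Kai into one block (2 internal orders), leaving 7 units to arrange in a row.
So the count is 2·(7)! = 10080.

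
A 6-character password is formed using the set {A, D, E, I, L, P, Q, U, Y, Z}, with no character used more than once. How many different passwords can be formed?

With no repetition, fill the 6 characters in order: 10 choices, then 9, down to 5.
That product is 10 × 9 × 8 × 7 × 6 × 5 = 151200.

151200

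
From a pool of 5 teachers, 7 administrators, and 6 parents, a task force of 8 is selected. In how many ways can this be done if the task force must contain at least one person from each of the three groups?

41811

Unrestricted: C(18,8) = 43758 ways to pick any 8 of the 18.
Subtract selections that omit an entire group: no teachers → C(13,8) = 1287; no administrators → C(11,8) = 165; no parents → C(12,8) = 495.
Add back selections omitting two groups (i.e. drawn from a single group): C(5,8) + C(7,8) + C(6,8) = 0.
By inclusion–exclusion: 43758 − 1947 + 0 = 41811.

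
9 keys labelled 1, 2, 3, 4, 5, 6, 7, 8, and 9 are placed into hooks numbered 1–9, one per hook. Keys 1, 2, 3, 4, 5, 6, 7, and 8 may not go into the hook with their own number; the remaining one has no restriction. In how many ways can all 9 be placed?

148329

Let Aᵢ (for 1 ≤ i ≤ 8) be the placements that put key i in its forbidden hook. Any j of these fix j positions, leaving (9−j)! ways to fill the rest, and there are C(8,j) ways to pick which j.
By inclusion–exclusion, the number of valid placements is Σ_{j=0}^{8} (−1)^j C(8,j)·(9−j)!.
Computing: 362880 − 322560 + 141120 − 40320 + 8400 − 1344 + 168 − 16 + 1 = 148329.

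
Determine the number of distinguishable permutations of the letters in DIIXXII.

The 7 letters of DIIXXII have repeats: I appearing 4 times and X appearing twice.
So there are 7! / (4!·2!) = 105 distinguishable arrangements.

105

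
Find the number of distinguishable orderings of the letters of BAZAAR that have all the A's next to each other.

Treat the 3 copies of A as a single block. The multiset to arrange is then {AAA, B, R, Z}, 4 items in all.
All 4 items are distinct, so there are (4)! = 24 arrangements.

24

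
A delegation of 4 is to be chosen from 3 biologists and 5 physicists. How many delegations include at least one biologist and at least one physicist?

Unrestricted: C(8,4) = 70 ways to pick any 4 of the 8.
Subtract selections that omit an entire group: no biologists → C(5,4) = 5; no physicists → C(3,4) = 0.
Both groups omitted at once is impossible, so 70 − 5 = 65.

65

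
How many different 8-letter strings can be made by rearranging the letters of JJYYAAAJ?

560

Letter multiplicities in JJYYAAAJ: A×3, J×3, Y×2.
Dividing 8! = 40320 by 3!·3!·2! = 72 for the repeated letters gives 560.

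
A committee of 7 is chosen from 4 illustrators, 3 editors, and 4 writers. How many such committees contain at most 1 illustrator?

Split by how many illustrators are chosen (0 through 1).
Sum: C(4,0)·C(7,7) + C(4,1)·C(7,6) = 1 + 28 = 29.

29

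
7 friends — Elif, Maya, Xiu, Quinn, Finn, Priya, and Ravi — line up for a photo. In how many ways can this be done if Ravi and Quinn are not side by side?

Of the 7! = 5040 arrangements, those with Ravi and Quinn adjacent number 2 × 6! = 1440 (treat the pair as a block with 2 internal orders).
So 5040 − 1440 = 3600 arrangements keep them apart.

3600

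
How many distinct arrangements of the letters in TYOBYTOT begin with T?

630

With the first slot taken by T, it remains to arrange the other 7 letters (YOBYTOT).
Those 7 letters have O appearing twice, T appearing twice, and Y appearing twice, giving (7)!/(2!·2!·2!) = 630.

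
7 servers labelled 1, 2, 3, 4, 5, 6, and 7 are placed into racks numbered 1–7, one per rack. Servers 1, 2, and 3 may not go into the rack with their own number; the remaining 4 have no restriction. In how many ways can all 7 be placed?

Let Aᵢ (for i ∈ {1, 2, 3}) be the placements that put server i in its forbidden rack. Any j of these fix j positions, leaving (7−j)! ways to fill the rest, and there are C(3,j) ways to pick which j.
By inclusion–exclusion, the number of valid placements is Σ_{j=0}^{3} (−1)^j C(3,j)·(7−j)!.
Computing: 5040 − 2160 + 360 − 24 = 3216.

3216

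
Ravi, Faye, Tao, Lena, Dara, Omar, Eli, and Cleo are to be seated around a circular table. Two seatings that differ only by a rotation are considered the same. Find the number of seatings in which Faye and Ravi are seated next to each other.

1440

Glue Faye and Ravi into a block (2 internal orders). Seating 7 units around a circle gives (6)! arrangements.
So 2 × (6)! = 2 × 720 = 1440.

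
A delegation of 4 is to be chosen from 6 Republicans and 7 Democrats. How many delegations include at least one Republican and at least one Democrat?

665

Total 4-person selections from all 13: C(13,4) = 715.
Selections missing a whole group: no Republicans → C(7,4) = 35; no Democrats → C(6,4) = 15.
Both groups omitted at once is impossible, so 715 − 50 = 665.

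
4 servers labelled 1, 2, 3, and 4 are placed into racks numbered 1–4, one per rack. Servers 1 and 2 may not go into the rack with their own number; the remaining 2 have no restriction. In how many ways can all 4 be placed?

Let Aᵢ (for i ∈ {1, 2}) be the placements that put server i in its forbidden rack. Any j of these fix j positions, leaving (4−j)! ways to fill the rest, and there are C(2,j) ways to pick which j.
By inclusion–exclusion, the number of valid placements is Σ_{j=0}^{2} (−1)^j C(2,j)·(4−j)!.
Computing: 24 − 12 + 2 = 14.

14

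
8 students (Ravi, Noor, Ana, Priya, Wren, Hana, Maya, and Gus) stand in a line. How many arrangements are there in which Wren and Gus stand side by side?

Glue Wren and Gus into one block (2 internal orders), leaving 7 units to arrange in a row.
That gives 2 × 7! = 2 × 5040 = 10080.

10080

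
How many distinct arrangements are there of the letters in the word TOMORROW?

3360

TOMORROW has 8 letters with O appearing 3 times and R appearing twice.
The number of distinct arrangements is 8!/(3!·2!) = 40320/12 = 3360.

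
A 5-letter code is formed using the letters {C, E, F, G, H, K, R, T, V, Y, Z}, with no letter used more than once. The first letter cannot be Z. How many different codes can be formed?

The first letter has 11−1 = 10 choices (anything except Z).
The remaining 4 letters are filled from the other 10 symbols without repetition: 10 × 9 × 8 × 7 = 5040.
Total: 10 × 5040 = 50400.

50400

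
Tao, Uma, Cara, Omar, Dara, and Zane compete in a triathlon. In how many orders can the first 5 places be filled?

720

This is an ordered selection of 5 from 6: P(6,5).
That gives 6 × 5 × 4 × 3 × 2 = 720.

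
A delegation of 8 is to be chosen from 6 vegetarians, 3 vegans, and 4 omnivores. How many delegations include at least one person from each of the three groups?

1233

With no constraint there are C(13,8) = 1287 possible selections.
Selections missing a whole group: no vegetarians → C(7,8) = 0; no vegans → C(10,8) = 45; no omnivores → C(9,8) = 9.
Add back selections omitting two groups (i.e. drawn from a single group): C(6,8) + C(3,8) + C(4,8) = 0.
By inclusion–exclusion: 1287 − 54 + 0 = 1233.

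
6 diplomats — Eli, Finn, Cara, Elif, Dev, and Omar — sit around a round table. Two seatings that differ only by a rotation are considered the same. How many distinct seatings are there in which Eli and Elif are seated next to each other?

Glue Eli and Elif into a block (2 internal orders). Seating 5 units around a circle gives (4)! arrangements.
So 2 × (4)! = 2 × 24 = 48.

48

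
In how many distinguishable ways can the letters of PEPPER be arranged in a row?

The 6 letters of PEPPER have repeats: E appearing twice and P appearing 3 times.
So there are 6! / (3!·2!) = 60 distinguishable arrangements.

60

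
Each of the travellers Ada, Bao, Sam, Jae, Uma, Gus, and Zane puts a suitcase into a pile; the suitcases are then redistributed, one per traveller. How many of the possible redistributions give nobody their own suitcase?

Count assignments avoiding every fixed point. For any j of the 7 travellers fixed to their own suitcase, the other 7−j can be arranged in (7−j)! ways.
By inclusion–exclusion this is Σ_{j=0}^{7} (−1)^j C(7,j)·(7−j)!.
Computing: 5040 − 5040 + 2520 − 840 + 210 − 42 + 7 − 1 = 1854.

1854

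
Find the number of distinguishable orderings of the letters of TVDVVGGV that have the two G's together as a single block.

210

Treat the 2 copies of G as a single block. The multiset to arrange is then {GG, D, T, V, V, V, V}, 7 items in all.
That gives (7)!/(4!) = 210 arrangements.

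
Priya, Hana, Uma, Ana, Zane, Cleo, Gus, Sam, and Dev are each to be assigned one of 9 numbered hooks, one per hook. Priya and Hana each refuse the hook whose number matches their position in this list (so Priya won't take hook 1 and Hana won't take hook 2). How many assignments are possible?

287280

Let Aᵢ (for i ∈ {1, 2}) be the placements that put person i in their forbidden hook. Any j of these fix j positions, leaving (9−j)! ways to fill the rest, and there are C(2,j) ways to pick which j.
By inclusion–exclusion, the number of valid placements is Σ_{j=0}^{2} (−1)^j C(2,j)·(9−j)!.
Computing: 362880 − 80640 + 5040 = 287280.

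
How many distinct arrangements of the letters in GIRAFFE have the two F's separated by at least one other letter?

1800

There are 7!/(2!) = 2520 arrangements of GIRAFFE in total.
If the two F's are adjacent, glue them into one block, leaving 6 items to arrange: (6)! = 720 ways.
Subtracting, 2520 − 720 = 1800 arrangements keep the F's apart.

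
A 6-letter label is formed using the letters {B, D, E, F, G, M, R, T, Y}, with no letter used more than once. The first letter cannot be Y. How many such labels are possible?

The first letter has 9−1 = 8 choices (anything except Y).
The remaining 5 letters are filled from the other 8 symbols without repetition: 8 × 7 × 6 × 5 × 4 = 6720.
Total: 8 × 6720 = 53760.

53760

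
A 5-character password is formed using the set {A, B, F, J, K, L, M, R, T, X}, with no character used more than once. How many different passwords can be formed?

30240

Choose and order 5 of the 10 symbols: the first character has 10 options, the next 9, and so on down to 6.
10 × 9 × 8 × 7 × 6 = 30240.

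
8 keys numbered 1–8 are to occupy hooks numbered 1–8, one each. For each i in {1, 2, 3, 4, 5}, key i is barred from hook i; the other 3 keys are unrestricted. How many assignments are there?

Let Aᵢ (for 1 ≤ i ≤ 5) be the placements that put key i in its forbidden hook. Any j of these fix j positions, leaving (8−j)! ways to fill the rest, and there are C(5,j) ways to pick which j.
By inclusion–exclusion, the number of valid placements is Σ_{j=0}^{5} (−1)^j C(5,j)·(8−j)!.
Computing: 40320 − 25200 + 7200 − 1200 + 120 − 6 = 21234.

21234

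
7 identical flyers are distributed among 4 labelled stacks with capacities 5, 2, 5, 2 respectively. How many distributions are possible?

46

Without the upper bounds there are C(10,3) = 120 ways to split 7 among 4 stacks.
Subtract solutions that violate a single cap (substitute x_i' = x_i − (cap_i+1)): x_1 ≥ 6 gives C(4,3) = 4; x_2 ≥ 3 gives C(7,3) = 35; x_3 ≥ 6 gives C(4,3) = 4; x_4 ≥ 3 gives C(7,3) = 35. Together 78.
Add back pairs where two caps are both exceeded: 0 + 0 + 0 + 0 + 4 + 0 = 4.
By inclusion–exclusion the count is 120 − 78 + 4 = 46.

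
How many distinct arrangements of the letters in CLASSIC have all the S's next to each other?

360

Treat the 2 copies of S as a single block. The multiset to arrange is then {SS, A, C, C, I, L}, 6 items in all.
That gives (6)!/(2!) = 360 arrangements.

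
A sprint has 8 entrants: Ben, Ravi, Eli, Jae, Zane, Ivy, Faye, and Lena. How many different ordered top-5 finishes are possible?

6720

This is an ordered selection of 5 from 8: P(8,5).
That gives 8 × 7 × 6 × 5 × 4 = 6720.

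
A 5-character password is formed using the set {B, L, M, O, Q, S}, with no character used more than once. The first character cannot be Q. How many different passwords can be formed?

The first character has 6−1 = 5 choices (anything except Q).
The remaining 4 characters are filled from the other 5 symbols without repetition: 5 × 4 × 3 × 2 = 120.
Total: 5 × 120 = 600.

600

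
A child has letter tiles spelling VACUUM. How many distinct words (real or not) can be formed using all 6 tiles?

VACUUM has 6 letters with U appearing twice.
Dividing 6! = 720 by 2! = 2 for the repeated letters gives 360.

360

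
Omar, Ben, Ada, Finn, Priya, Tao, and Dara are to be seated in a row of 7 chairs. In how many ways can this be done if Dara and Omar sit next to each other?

Treat {Dara, Omar} as a single unit. There are 6 units to order, and the pair itself can be ordered 2 ways.
That gives 2 × 6! = 2 × 720 = 1440.

1440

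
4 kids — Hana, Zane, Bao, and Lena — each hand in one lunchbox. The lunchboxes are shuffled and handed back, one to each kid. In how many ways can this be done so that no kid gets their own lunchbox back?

Let Aᵢ be the assignments in which kid i gets their own lunchbox. We want the size of the complement of A₁∪…∪A_4.
By inclusion–exclusion this is Σ_{j=0}^{4} (−1)^j C(4,j)·(4−j)!.
Computing: 24 − 24 + 12 − 4 + 1 = 9.

9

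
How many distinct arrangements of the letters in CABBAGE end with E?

Fix E in the last position and arrange the remaining 6 letters.
Those 6 letters have A appearing twice and B appearing twice, giving (6)!/(2!·2!) = 180.

180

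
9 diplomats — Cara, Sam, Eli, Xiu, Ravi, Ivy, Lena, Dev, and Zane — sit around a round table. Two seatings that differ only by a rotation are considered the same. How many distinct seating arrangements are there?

40320

Seat Cara anywhere (absorbing the rotational symmetry), then permute the other 8: (8)! = 40320.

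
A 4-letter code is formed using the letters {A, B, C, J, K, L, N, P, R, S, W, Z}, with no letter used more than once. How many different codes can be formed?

Choose and order 4 of the 12 symbols: the first letter has 12 options, the next 11, then 10, 9.
12 × 11 × 10 × 9 = 11880.

11880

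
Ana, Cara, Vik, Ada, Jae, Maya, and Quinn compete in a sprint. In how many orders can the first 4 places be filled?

840

There are 7 choices for 1st place, 6 for 2nd, and so on down to 4 for position 4.
That gives 7 × 6 × 5 × 4 = 840.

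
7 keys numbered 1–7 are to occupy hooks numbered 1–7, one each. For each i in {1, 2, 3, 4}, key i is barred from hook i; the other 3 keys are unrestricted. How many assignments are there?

2790

Let Aᵢ (for 1 ≤ i ≤ 4) be the placements that put key i in its forbidden hook. Any j of these fix j positions, leaving (7−j)! ways to fill the rest, and there are C(4,j) ways to pick which j.
By inclusion–exclusion, the number of valid placements is Σ_{j=0}^{4} (−1)^j C(4,j)·(7−j)!.
Computing: 5040 − 2880 + 720 − 96 + 6 = 2790.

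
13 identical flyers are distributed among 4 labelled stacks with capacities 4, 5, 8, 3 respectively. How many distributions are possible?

Ignoring the caps, the number of non-negative solutions to x_1+…+x_4 = 13 is C(16,3) = 560.
Subtract solutions that violate a single cap (substitute x_i' = x_i − (cap_i+1)): x_1 ≥ 5 gives C(11,3) = 165; x_2 ≥ 6 gives C(10,3) = 120; x_3 ≥ 9 gives C(7,3) = 35; x_4 ≥ 4 gives C(12,3) = 220. Together 540.
Add back pairs where two caps are both exceeded: 10 + 0 + 35 + 0 + 20 + 1 = 66.
By inclusion–exclusion the count is 560 − 540 + 66 = 86.

86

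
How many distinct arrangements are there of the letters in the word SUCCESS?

SUCCESS has 7 letters with C appearing twice and S appearing 3 times.
Dividing 7! = 5040 by 3!·2! = 12 for the repeated letters gives 420.

420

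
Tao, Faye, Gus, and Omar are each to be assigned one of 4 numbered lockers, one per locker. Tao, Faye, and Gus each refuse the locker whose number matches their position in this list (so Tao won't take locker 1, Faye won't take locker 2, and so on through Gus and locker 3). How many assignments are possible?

11

Let Aᵢ (for i ∈ {1, 2, 3}) be the placements that put person i in their forbidden locker. Any j of these fix j positions, leaving (4−j)! ways to fill the rest, and there are C(3,j) ways to pick which j.
By inclusion–exclusion, the number of valid placements is Σ_{j=0}^{3} (−1)^j C(3,j)·(4−j)!.
Computing: 24 − 18 + 6 − 1 = 11.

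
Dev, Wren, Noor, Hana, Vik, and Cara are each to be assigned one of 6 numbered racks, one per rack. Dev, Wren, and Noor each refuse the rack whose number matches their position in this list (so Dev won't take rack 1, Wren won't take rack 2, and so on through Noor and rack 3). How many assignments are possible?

426

Let Aᵢ (for i ∈ {1, 2, 3}) be the placements that put person i in their forbidden rack. Any j of these fix j positions, leaving (6−j)! ways to fill the rest, and there are C(3,j) ways to pick which j.
By inclusion–exclusion, the number of valid placements is Σ_{j=0}^{3} (−1)^j C(3,j)·(6−j)!.
Computing: 720 − 360 + 72 − 6 = 426.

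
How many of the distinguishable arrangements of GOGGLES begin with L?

With the first slot taken by L, it remains to arrange the other 6 letters (GOGGES).
Those 6 letters have G appearing 3 times, giving (6)!/(3!) = 120.

120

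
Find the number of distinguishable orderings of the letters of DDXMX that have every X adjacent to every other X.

Treat the 2 copies of X as a single block. The multiset to arrange is then {XX, D, D, M}, 4 items in all.
That gives (4)!/(2!) = 12 arrangements.

12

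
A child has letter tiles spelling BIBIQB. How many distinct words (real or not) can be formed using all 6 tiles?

Letter multiplicities in BIBIQB: B×3, I×2, Q×1.
Dividing 6! = 720 by 3!·2! = 12 for the repeated letters gives 60.

60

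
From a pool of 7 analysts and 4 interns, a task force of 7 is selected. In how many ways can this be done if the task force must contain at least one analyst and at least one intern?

329

With no constraint there are C(11,7) = 330 possible selections.
Subtract selections that omit an entire group: no analysts → C(4,7) = 0; no interns → C(7,7) = 1.
Both groups omitted at once is impossible, so 330 − 1 = 329.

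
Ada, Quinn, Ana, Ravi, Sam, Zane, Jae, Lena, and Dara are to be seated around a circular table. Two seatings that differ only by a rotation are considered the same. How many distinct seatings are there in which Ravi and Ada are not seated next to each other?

Without the restriction there are (8)! = 40320 seatings.
Those with Ravi next to Ada: fuse the pair into one unit and seat 8 units around a circle — 2·(7)! = 10080.
Subtracting, 40320 − 10080 = 30240.

30240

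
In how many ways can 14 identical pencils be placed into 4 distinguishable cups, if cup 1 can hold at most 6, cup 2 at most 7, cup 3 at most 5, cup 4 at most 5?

Without the upper bounds there are C(17,3) = 680 ways to split 14 among 4 cups.
Subtract solutions that violate a single cap (substitute x_i' = x_i − (cap_i+1)): x_1 ≥ 7 gives C(10,3) = 120; x_2 ≥ 8 gives C(9,3) = 84; x_3 ≥ 6 gives C(11,3) = 165; x_4 ≥ 6 gives C(11,3) = 165. Together 534.
Add back pairs where two caps are both exceeded: 0 + 4 + 4 + 1 + 1 + 10 = 20.
By inclusion–exclusion the count is 680 − 534 + 20 = 166.

166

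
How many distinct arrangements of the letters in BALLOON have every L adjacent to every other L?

360

Treat the 2 copies of L as a single block. The multiset to arrange is then {LL, A, B, N, O, O}, 6 items in all.
That gives (6)!/(2!) = 360 arrangements.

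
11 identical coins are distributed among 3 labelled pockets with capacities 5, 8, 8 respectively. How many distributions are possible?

45

Ignoring the caps, the number of non-negative solutions to x_1+…+x_3 = 11 is C(13,2) = 78.
Subtract solutions that violate a single cap (substitute x_i' = x_i − (cap_i+1)): x_1 ≥ 6 gives C(7,2) = 21; x_2 ≥ 9 gives C(4,2) = 6; x_3 ≥ 9 gives C(4,2) = 6. Together 33.
No two caps can be exceeded simultaneously, so the pair terms are all 0.
By inclusion–exclusion the count is 78 − 33 + 0 = 45.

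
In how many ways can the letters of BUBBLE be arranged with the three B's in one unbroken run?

Treat the 3 copies of B as a single block. The multiset to arrange is then {BBB, E, L, U}, 4 items in all.
All 4 items are distinct, so there are (4)! = 24 arrangements.

24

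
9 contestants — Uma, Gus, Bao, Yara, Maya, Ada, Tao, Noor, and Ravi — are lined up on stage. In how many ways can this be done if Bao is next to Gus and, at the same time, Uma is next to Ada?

Treat {Bao,Gus} as one block (2 orders) and {Uma,Ada} as another (2 orders).
That leaves 7 units to arrange: 2 × 2 × 7! = 4 × 5040 = 20160.

20160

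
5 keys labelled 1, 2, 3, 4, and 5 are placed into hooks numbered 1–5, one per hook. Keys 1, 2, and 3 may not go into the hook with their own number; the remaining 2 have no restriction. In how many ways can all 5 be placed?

Let Aᵢ (for i ∈ {1, 2, 3}) be the placements that put key i in its forbidden hook. Any j of these fix j positions, leaving (5−j)! ways to fill the rest, and there are C(3,j) ways to pick which j.
By inclusion–exclusion, the number of valid placements is Σ_{j=0}^{3} (−1)^j C(3,j)·(5−j)!.
Computing: 120 − 72 + 18 − 2 = 64.

64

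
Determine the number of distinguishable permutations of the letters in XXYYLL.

90

XXYYLL has 6 letters with L appearing twice, X appearing twice, and Y appearing twice.
So there are 6! / (2!·2!·2!) = 90 distinguishable arrangements.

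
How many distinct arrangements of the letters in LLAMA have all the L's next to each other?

12

Treat the 2 copies of L as a single block. The multiset to arrange is then {LL, A, A, M}, 4 items in all.
That gives (4)!/(2!) = 12 arrangements.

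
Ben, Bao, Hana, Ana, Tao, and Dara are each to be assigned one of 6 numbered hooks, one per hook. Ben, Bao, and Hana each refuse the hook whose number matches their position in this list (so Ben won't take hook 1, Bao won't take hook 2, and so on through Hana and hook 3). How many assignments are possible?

Let Aᵢ (for i ∈ {1, 2, 3}) be the placements that put person i in their forbidden hook. Any j of these fix j positions, leaving (6−j)! ways to fill the rest, and there are C(3,j) ways to pick which j.
By inclusion–exclusion, the number of valid placements is Σ_{j=0}^{3} (−1)^j C(3,j)·(6−j)!.
Computing: 720 − 360 + 72 − 6 = 426.

426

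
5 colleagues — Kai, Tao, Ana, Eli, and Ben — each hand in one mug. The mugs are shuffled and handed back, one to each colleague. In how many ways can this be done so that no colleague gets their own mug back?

44

This is the derangement count D_5: permutations of 5 items with no fixed point.
By inclusion–exclusion this is Σ_{j=0}^{5} (−1)^j C(5,j)·(5−j)!.
Computing: 120 − 120 + 60 − 20 + 5 − 1 = 44.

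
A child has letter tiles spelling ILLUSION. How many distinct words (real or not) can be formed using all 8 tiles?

The 8 letters of ILLUSION have repeats: I appearing twice and L appearing twice.
The number of distinct arrangements is 8!/(2!·2!) = 40320/4 = 10080.

10080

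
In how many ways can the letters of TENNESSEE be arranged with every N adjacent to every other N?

840

Treat the 2 copies of N as a single block. The multiset to arrange is then {NN, E, E, E, E, S, S, T}, 8 items in all.
That gives (8)!/(4!·2!) = 840 arrangements.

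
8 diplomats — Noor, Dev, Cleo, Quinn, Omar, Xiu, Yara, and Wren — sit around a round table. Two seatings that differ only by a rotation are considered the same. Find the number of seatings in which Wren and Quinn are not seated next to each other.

3600

Without the restriction there are (7)! = 5040 seatings.
Seatings with Wren beside Quinn: treat them as a block with 2 internal orders, giving 2 × (6)! = 1440.
Subtracting, 5040 − 1440 = 3600.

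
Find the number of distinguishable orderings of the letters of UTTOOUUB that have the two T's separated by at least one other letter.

There are 8!/(3!·2!·2!) = 1680 arrangements of UTTOOUUB in total.
If the two T's are adjacent, glue them into one block, leaving 7 items to arrange: (7)!/(3!·2!) = 420 ways.
Subtracting, 1680 − 420 = 1260 arrangements keep the T's apart.

1260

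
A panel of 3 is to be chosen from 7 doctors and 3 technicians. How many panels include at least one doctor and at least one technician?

With no constraint there are C(10,3) = 120 possible selections.
Selections missing a whole group: no doctors → C(3,3) = 1; no technicians → C(7,3) = 35.
Both groups omitted at once is impossible, so 120 − 36 = 84.

84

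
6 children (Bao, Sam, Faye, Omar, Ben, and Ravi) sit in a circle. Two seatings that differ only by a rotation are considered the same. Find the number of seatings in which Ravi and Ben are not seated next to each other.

Without the restriction there are (5)! = 120 seatings.
Those with Ravi next to Ben: fuse the pair into one unit and seat 5 units around a circle — 2·(4)! = 48.
Subtracting, 120 − 48 = 72.

72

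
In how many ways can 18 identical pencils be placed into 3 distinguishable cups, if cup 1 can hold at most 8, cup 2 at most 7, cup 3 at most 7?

Without the upper bounds there are C(20,2) = 190 ways to split 18 among 3 cups.
Subtract solutions that violate a single cap (substitute x_i' = x_i − (cap_i+1)): x_1 ≥ 9 gives C(11,2) = 55; x_2 ≥ 8 gives C(12,2) = 66; x_3 ≥ 8 gives C(12,2) = 66. Together 187.
Add back pairs where two caps are both exceeded: 3 + 3 + 6 = 12.
By inclusion–exclusion the count is 190 − 187 + 12 = 15.

15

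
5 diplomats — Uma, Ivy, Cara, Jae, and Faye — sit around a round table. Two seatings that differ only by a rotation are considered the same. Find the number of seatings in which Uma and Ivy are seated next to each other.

12

Glue Uma and Ivy into a block (2 internal orders). Seating 4 units around a circle gives (3)! arrangements.
So 2 × (3)! = 2 × 6 = 12.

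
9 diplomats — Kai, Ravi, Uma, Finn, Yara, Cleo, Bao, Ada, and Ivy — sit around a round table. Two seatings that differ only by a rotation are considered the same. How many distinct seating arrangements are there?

40320

Fix one person's seat to break rotational symmetry; the remaining 8 people can be arranged in (8)! = 40320 ways.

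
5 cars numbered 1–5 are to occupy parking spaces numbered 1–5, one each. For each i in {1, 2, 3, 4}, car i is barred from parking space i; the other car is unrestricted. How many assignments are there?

Let Aᵢ (for 1 ≤ i ≤ 4) be the placements that put car i in its forbidden parking space. Any j of these fix j positions, leaving (5−j)! ways to fill the rest, and there are C(4,j) ways to pick which j.
By inclusion–exclusion, the number of valid placements is Σ_{j=0}^{4} (−1)^j C(4,j)·(5−j)!.
Computing: 120 − 96 + 36 − 8 + 1 = 53.

53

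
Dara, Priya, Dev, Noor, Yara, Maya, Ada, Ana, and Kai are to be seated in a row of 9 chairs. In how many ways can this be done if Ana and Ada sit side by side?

80640

Treat {Ana, Ada} as a single unit. There are 8 units to order, and the pair itself can be ordered 2 ways.
That gives 2 × 8! = 2 × 40320 = 80640.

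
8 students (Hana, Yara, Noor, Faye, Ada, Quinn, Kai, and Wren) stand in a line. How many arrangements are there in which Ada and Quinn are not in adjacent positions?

Of the 8! = 40320 arrangements, those with Ada and Quinn adjacent number 2 × 7! = 10080 (treat the pair as a block with 2 internal orders).
So 40320 − 10080 = 30240 arrangements keep them apart.

30240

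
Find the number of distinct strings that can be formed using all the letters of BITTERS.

2520

BITTERS has 7 letters with T appearing twice.
The number of distinct arrangements is 7!/(2!) = 5040/2 = 2520.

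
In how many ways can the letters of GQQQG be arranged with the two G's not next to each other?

Total arrangements of GQQQG: 5!/(3!·2!) = 10.
If the two G's are adjacent, glue them into one block, leaving 4 items to arrange: (4)!/(3!) = 4 ways.
Subtracting, 10 − 4 = 6 arrangements keep the G's apart.

6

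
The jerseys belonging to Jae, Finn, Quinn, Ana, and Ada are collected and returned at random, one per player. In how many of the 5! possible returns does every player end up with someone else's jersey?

44

Count assignments avoiding every fixed point. For any j of the 5 players fixed to their old jersey, the other 5−j can be arranged in (5−j)! ways.
By inclusion–exclusion this is Σ_{j=0}^{5} (−1)^j C(5,j)·(5−j)!.
Computing: 120 − 120 + 60 − 20 + 5 − 1 = 44.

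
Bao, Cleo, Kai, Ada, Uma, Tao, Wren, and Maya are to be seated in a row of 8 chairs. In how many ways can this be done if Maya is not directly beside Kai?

30240

There are 8! = 40320 arrangements in all. If Maya and Kai are adjacent, merging them into one block gives 2·(7)! = 10080 arrangements.
Complementary counting: 40320 − 10080 = 30240.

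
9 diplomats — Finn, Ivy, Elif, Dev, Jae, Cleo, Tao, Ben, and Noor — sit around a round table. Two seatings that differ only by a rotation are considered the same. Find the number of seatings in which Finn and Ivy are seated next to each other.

10080

Treat {Finn, Ivy} as one unit (2 internal orders) and seat the resulting 8 units around the table: (7)! circular arrangements.
So 2 × (7)! = 2 × 5040 = 10080.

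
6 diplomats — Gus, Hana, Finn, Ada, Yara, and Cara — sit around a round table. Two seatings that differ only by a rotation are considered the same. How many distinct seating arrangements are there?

120

Seat Gus anywhere (absorbing the rotational symmetry), then permute the other 5: (5)! = 120.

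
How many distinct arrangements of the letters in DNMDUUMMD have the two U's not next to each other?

3920

Total arrangements of DNMDUUMMD: 9!/(3!·3!·2!) = 5040.
Arrangements with the U's together: treat UU as one letter, giving (8)!/(3!·3!) = 1120.
Subtracting, 5040 − 1120 = 3920 arrangements keep the U's apart.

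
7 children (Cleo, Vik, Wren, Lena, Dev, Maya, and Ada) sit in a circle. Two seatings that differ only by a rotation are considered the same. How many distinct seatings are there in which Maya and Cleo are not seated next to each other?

All circular seatings of 7 people number (6)! = 720.
Those with Maya next to Cleo: fuse the pair into one unit and seat 6 units around a circle — 2·(5)! = 240.
Subtracting, 720 − 240 = 480.

480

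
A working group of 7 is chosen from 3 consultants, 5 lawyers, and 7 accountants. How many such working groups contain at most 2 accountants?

Split by how many accountants are chosen (0 through 2).
Sum: C(7,0)·C(8,7) + C(7,1)·C(8,6) + C(7,2)·C(8,5) = 8 + 196 + 1176 = 1380.

1380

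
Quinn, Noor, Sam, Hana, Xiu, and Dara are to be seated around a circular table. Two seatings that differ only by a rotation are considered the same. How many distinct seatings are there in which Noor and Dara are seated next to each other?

48

Glue Noor and Dara into a block (2 internal orders). Seating 5 units around a circle gives (4)! arrangements.
So 2 × (4)! = 2 × 24 = 48.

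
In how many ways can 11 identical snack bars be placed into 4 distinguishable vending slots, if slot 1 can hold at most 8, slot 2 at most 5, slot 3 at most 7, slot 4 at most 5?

Ignoring the caps, the number of non-negative solutions to x_1+…+x_4 = 11 is C(14,3) = 364.
Subtract solutions that violate a single cap (substitute x_i' = x_i − (cap_i+1)): x_1 ≥ 9 gives C(5,3) = 10; x_2 ≥ 6 gives C(8,3) = 56; x_3 ≥ 8 gives C(6,3) = 20; x_4 ≥ 6 gives C(8,3) = 56. Together 142.
No two caps can be exceeded simultaneously, so the pair terms are all 0.
By inclusion–exclusion the count is 364 − 142 + 0 = 222.

222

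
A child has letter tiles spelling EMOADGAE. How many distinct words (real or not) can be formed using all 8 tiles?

10080

The 8 letters of EMOADGAE have repeats: A appearing twice and E appearing twice.
The number of distinct arrangements is 8!/(2!·2!) = 40320/4 = 10080.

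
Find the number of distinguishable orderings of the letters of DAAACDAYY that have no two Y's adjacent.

2940

Total arrangements of DAAACDAYY: 9!/(4!·2!·2!) = 3780.
If the two Y's are adjacent, glue them into one block, leaving 8 items to arrange: (8)!/(4!·2!) = 840 ways.
Subtracting, 3780 − 840 = 2940 arrangements keep the Y's apart.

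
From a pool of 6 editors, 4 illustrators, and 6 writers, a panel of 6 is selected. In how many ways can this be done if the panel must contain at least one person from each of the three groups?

With no constraint there are C(16,6) = 8008 possible selections.
Selections missing a whole group: no editors → C(10,6) = 210; no illustrators → C(12,6) = 924; no writers → C(10,6) = 210.
Add back selections omitting two groups (i.e. drawn from a single group): C(6,6) + C(4,6) + C(6,6) = 2.
By inclusion–exclusion: 8008 − 1344 + 2 = 6666.

6666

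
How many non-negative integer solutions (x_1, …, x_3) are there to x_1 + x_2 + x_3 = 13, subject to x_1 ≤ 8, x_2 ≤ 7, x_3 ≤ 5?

Ignoring the caps, the number of non-negative solutions to x_1+…+x_3 = 13 is C(15,2) = 105.
Subtract solutions that violate a single cap (substitute x_i' = x_i − (cap_i+1)): x_1 ≥ 9 gives C(6,2) = 15; x_2 ≥ 8 gives C(7,2) = 21; x_3 ≥ 6 gives C(9,2) = 36. Together 72.
No two caps can be exceeded simultaneously, so the pair terms are all 0.
By inclusion–exclusion the count is 105 − 72 + 0 = 33.

33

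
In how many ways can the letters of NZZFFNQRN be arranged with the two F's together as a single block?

Treat the 2 copies of F as a single block. The multiset to arrange is then {FF, N, N, N, Q, R, Z, Z}, 8 items in all.
That gives (8)!/(3!·2!) = 3360 arrangements.

3360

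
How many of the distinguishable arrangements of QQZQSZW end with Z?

120

With the last slot taken by Z, it remains to arrange the other 6 letters (QQQSZW).
Those 6 letters have Q appearing 3 times, giving (6)!/(3!) = 120.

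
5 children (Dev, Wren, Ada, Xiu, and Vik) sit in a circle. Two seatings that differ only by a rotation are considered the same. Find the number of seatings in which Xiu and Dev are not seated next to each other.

12

All circular seatings of 5 people number (4)! = 24.
Those with Xiu next to Dev: fuse the pair into one unit and seat 4 units around a circle — 2·(3)! = 12.
Subtracting, 24 − 12 = 12.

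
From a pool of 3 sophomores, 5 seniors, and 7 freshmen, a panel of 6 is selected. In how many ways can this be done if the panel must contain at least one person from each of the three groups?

3850

Unrestricted: C(15,6) = 5005 ways to pick any 6 of the 15.
Selections missing a whole group: no sophomores → C(12,6) = 924; no seniors → C(10,6) = 210; no freshmen → C(8,6) = 28.
Add back selections omitting two groups (i.e. drawn from a single group): C(3,6) + C(5,6) + C(7,6) = 7.
By inclusion–exclusion: 5005 − 1162 + 7 = 3850.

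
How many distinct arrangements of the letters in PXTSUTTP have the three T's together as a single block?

Treat the 3 copies of T as a single block. The multiset to arrange is then {TTT, P, P, S, U, X}, 6 items in all.
That gives (6)!/(2!) = 360 arrangements.

360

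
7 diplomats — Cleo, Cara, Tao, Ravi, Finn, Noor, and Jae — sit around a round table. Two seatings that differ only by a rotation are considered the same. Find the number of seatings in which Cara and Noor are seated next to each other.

Glue Cara and Noor into a block (2 internal orders). Seating 6 units around a circle gives (5)! arrangements.
So 2 × (5)! = 2 × 120 = 240.

240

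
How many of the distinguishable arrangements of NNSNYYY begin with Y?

60

With the first slot taken by Y, it remains to arrange the other 6 letters (NNSNYY).
Those 6 letters have N appearing 3 times and Y appearing twice, giving (6)!/(3!·2!) = 60.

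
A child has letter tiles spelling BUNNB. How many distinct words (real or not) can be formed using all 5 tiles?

30

The 5 letters of BUNNB have repeats: B appearing twice and N appearing twice.
Dividing 5! = 120 by 2!·2! = 4 for the repeated letters gives 30.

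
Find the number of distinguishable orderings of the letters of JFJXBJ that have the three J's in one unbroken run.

24

Treat the 3 copies of J as a single block. The multiset to arrange is then {JJJ, B, F, X}, 4 items in all.
All 4 items are distinct, so there are (4)! = 24 arrangements.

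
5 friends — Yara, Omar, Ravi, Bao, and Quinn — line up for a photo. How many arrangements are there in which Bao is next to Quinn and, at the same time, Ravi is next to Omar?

24

Treat {Bao,Quinn} as one block (2 orders) and {Ravi,Omar} as another (2 orders).
That leaves 3 units to arrange: 2 × 2 × 3! = 4 × 6 = 24.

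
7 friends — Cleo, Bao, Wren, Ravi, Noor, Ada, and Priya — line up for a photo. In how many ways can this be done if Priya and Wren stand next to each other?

Place the 5 others and the Priya-Wren pair as 6 objects in a line; the pair has 2 internal arrangements.
That gives 2 × 6! = 2 × 720 = 1440.

1440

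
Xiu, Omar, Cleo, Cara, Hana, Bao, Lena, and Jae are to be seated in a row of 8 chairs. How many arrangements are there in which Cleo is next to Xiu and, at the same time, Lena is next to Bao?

2880

Treat {Cleo,Xiu} as one block (2 orders) and {Lena,Bao} as another (2 orders).
That leaves 6 units to arrange: 2 × 2 × 6! = 4 × 720 = 2880.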